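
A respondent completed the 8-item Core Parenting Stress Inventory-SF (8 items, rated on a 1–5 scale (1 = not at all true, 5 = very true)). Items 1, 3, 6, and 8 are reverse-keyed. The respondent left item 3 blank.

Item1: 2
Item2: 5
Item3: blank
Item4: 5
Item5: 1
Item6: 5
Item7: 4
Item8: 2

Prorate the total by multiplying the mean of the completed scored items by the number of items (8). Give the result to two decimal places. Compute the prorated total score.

27.43

Reverse-coded (reversed = (1+5) − raw = 6 − raw):
  item 1: 6 − 2 = 4
  item 6: 6 − 5 = 1
  item 8: 6 − 2 = 4
Completed scored items (7 of 8): 4, 5, 5, 1, 1, 4, 4; sum = 24.
Person mean = 24 / 7 ≈ 3.4286
Prorated total = (24 / 7) × 8 = 27.43 (to 2 dp)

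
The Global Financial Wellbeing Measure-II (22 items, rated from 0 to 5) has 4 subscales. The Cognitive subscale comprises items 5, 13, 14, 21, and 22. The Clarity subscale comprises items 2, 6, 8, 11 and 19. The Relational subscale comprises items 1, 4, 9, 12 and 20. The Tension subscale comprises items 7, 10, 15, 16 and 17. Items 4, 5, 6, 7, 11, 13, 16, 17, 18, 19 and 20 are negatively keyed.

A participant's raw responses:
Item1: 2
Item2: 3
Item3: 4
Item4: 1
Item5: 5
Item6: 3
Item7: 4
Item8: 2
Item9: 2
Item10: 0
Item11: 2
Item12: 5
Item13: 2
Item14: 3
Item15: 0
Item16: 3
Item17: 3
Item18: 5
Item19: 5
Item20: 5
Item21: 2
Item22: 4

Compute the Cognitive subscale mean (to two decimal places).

2.40

Cognitive items: 5, 13, 14, 21, 22.
Of these, items 5 and 13 are negatively keyed; on a 0–5 scale, reversed = 5 − raw.
  item 5: 5 − 5 = 0
  item 13: 5 − 2 = 3
  item 14: 3
  item 21: 2
  item 22: 4
Sum = 0 + 3 + 3 + 2 + 4 = 12
Mean = 12 / 5 = 2.40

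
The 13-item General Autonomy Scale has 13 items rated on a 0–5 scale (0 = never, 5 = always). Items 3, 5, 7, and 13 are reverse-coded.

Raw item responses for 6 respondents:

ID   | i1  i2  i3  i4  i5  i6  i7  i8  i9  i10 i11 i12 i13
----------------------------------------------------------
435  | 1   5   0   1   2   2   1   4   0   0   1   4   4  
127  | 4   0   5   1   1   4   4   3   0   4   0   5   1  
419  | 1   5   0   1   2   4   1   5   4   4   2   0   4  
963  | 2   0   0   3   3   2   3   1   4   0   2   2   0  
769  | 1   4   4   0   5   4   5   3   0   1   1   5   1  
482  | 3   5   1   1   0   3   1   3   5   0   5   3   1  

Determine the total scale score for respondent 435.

31

Respondent 435 raw: 1, 5, 0, 1, 2, 2, 1, 4, 0, 0, 1, 4, 4.
Reverse-coded (on a 0–5 scale, reversed = 5 − raw):
  item 1: 1
  item 2: 5
  item 3: 5 − 0 = 5
  item 4: 1
  item 5: 5 − 2 = 3
  item 6: 2
  item 7: 5 − 1 = 4
  item 8: 4
  item 9: 0
  item 10: 0
  item 11: 1
  item 12: 4
  item 13: 5 − 4 = 1
Sum = 1 + 5 + 5 + 1 + 3 + 2 + 4 + 4 + 0 + 0 + 1 + 4 + 1 = 31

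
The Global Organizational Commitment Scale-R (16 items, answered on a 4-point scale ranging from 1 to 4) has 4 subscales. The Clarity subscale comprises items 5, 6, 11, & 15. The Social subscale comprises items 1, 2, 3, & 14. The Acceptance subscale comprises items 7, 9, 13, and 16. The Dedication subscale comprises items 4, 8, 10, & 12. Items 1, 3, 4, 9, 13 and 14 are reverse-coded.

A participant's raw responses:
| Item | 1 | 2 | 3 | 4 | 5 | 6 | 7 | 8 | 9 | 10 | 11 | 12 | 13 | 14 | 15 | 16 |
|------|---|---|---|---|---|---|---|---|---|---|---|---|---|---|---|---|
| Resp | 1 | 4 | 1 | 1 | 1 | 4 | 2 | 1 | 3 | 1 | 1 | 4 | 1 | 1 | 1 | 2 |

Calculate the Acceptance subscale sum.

Acceptance items: 7, 9, 13, 16.
Of these, items 9 & 13 are reverse-coded; reverse-coded value = 5 − response.
  item 7: 2
  item 9: 5 − 3 = 2
  item 13: 5 − 1 = 4
  item 16: 2
Sum = 2 + 2 + 4 + 2 = 10

10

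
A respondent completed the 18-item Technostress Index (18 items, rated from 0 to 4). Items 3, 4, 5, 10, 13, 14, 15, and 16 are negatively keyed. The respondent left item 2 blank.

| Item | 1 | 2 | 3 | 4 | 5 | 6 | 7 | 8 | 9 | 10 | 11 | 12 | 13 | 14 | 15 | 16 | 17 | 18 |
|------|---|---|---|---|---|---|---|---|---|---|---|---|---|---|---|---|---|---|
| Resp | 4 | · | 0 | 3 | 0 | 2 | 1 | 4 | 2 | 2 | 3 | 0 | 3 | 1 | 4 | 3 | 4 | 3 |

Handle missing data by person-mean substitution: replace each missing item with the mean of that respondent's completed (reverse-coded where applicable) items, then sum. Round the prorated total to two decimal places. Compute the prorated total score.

41.29

Reverse-coded (reverse-coded value = 4 − response):
  item 3: 4 − 0 = 4
  item 4: 4 − 3 = 1
  item 5: 4 − 0 = 4
  item 10: 4 − 2 = 2
  item 13: 4 − 3 = 1
  item 14: 4 − 1 = 3
  item 15: 4 − 4 = 0
  item 16: 4 − 3 = 1
Completed scored items (17 of 18): 4, 4, 1, 4, 2, 1, 4, 2, 2, 3, 0, 1, 3, 0, 1, 4, 3; sum = 39.
Person mean = 39 / 17 ≈ 2.2941
Prorated total = (39 / 17) × 18 = 41.29 (to 2 dp)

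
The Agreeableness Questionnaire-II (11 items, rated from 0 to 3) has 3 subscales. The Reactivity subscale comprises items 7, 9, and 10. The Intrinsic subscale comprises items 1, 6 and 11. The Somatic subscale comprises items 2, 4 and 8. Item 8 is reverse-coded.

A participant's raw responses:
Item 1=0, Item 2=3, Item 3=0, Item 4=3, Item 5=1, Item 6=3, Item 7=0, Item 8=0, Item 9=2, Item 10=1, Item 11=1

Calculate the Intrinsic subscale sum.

4

Intrinsic items: 1, 6, 11.
  item 1: 0
  item 6: 3
  item 11: 1
Sum = 0 + 3 + 1 = 4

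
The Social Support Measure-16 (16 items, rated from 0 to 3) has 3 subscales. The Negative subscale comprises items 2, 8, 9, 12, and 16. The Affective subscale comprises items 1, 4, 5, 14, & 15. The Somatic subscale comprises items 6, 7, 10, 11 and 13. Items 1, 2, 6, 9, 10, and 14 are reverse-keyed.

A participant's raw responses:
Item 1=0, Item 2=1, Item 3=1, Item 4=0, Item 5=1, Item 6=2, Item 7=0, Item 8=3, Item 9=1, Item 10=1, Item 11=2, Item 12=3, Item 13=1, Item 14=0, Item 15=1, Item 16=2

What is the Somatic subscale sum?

Somatic items: 6, 7, 10, 11, 13.
Of these, items 6 & 10 are reverse-keyed; on a 0–3 scale, reversed = 3 − raw.
  item 6: 3 − 2 = 1
  item 7: 0
  item 10: 3 − 1 = 2
  item 11: 2
  item 13: 1
Sum = 1 + 0 + 2 + 2 + 1 = 6

6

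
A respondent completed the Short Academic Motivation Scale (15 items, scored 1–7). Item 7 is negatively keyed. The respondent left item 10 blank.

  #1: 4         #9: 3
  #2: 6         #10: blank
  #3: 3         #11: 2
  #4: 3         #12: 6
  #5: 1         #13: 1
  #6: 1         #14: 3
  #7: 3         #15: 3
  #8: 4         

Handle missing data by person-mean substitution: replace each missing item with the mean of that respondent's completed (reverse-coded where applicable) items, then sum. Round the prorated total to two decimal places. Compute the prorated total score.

48.21

Reverse-coded (reversed = (1+7) − raw = 8 − raw):
  item 7: 8 − 3 = 5
Completed scored items (14 of 15): 4, 6, 3, 3, 1, 1, 5, 4, 3, 2, 6, 1, 3, 3; sum = 45.
Person mean = 45 / 14 ≈ 3.2143
Prorated total = (45 / 14) × 15 = 48.21 (to 2 dp)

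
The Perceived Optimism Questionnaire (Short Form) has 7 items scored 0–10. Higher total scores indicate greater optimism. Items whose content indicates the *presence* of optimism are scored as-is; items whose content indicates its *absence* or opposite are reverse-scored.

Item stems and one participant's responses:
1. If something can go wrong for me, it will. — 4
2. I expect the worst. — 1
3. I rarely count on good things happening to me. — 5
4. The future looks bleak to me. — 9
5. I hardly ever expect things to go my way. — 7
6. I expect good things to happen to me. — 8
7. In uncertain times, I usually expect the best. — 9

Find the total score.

41

Items 1, 2, 3, 4, 5 describe the absence/opposite of optimism → reverse-score.
reverse-coded value = 10 − response.
  item 1: 10 − 4 = 6
  item 2: 10 − 1 = 9
  item 3: 10 − 5 = 5
  item 4: 10 − 9 = 1
  item 5: 10 − 7 = 3
  item 6: 8
  item 7: 9
Total = 6 + 9 + 5 + 1 + 3 + 8 + 9 = 41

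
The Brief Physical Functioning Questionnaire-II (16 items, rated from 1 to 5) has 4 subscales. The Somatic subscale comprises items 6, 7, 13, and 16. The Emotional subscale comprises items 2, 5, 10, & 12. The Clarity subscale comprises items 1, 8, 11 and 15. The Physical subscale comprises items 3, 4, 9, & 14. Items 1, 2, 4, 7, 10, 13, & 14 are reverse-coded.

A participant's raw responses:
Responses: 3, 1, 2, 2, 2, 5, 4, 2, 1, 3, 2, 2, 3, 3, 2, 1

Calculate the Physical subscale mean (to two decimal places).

2.50

Physical items: 3, 4, 9, 14.
Of these, items 4 & 14 are reverse-coded; on a 1–5 scale, reversed = 6 − raw.
  item 3: 2
  item 4: 6 − 2 = 4
  item 9: 1
  item 14: 6 − 3 = 3
Sum = 2 + 4 + 1 + 3 = 10
Mean = 10 / 4 = 2.50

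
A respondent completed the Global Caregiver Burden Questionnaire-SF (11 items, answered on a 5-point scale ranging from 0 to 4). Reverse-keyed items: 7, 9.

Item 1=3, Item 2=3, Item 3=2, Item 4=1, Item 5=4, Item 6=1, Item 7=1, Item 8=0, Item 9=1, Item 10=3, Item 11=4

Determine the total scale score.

27

Apply reverse scoring (reverse-coded value = 4 − response):
  item 7: 4 − 1 = 3
  item 9: 4 − 1 = 3
Scored items: 3, 3, 2, 1, 4, 1, 3, 0, 3, 3, 4
Total = 3 + 3 + 2 + 1 + 4 + 1 + 3 + 0 + 3 + 3 + 4 = 27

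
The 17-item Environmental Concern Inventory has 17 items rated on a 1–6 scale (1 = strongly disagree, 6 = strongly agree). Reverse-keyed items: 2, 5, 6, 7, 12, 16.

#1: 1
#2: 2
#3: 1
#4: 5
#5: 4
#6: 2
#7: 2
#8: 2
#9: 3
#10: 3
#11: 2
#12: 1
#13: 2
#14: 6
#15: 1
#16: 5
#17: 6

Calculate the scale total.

Reverse-keyed items use 7 − raw:
  item 2: 7 − 2 = 5
  item 5: 7 − 4 = 3
  item 6: 7 − 2 = 5
  item 7: 7 − 2 = 5
  item 12: 7 − 1 = 6
  item 16: 7 − 5 = 2
Scored items: 1, 5, 1, 5, 3, 5, 5, 2, 3, 3, 2, 6, 2, 6, 1, 2, 6
Total = 1 + 5 + 1 + 5 + 3 + 5 + 5 + 2 + 3 + 3 + 2 + 6 + 2 + 6 + 1 + 2 + 6 = 58

58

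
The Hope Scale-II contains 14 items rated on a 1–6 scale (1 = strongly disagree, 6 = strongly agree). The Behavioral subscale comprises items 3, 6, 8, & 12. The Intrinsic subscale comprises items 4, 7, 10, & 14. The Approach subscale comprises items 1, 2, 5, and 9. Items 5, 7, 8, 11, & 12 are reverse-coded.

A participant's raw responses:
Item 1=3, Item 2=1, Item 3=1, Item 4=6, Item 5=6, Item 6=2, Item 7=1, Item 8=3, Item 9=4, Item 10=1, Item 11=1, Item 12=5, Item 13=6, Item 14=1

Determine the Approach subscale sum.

Approach items: 1, 2, 5, 9.
Of these, item 5 is reverse-coded; on a 1–6 scale, reversed = 7 − raw.
  item 1: 3
  item 2: 1
  item 5: 7 − 6 = 1
  item 9: 4
Sum = 3 + 1 + 1 + 4 = 9

9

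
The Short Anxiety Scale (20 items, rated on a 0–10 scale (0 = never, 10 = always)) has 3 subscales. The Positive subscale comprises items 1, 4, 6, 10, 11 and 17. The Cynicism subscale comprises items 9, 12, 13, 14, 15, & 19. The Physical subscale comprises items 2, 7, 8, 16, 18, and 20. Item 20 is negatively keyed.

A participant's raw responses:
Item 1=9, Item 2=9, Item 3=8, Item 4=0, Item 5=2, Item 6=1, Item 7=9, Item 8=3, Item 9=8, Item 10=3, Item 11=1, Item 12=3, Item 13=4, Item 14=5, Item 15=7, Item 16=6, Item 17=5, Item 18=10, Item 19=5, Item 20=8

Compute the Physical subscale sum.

39

Physical items: 2, 7, 8, 16, 18, 20.
Of these, item 20 is negatively keyed; reversed = (0+10) − raw = 10 − raw.
  item 2: 9
  item 7: 9
  item 8: 3
  item 16: 6
  item 18: 10
  item 20: 10 − 8 = 2
Sum = 9 + 9 + 3 + 6 + 10 + 2 = 39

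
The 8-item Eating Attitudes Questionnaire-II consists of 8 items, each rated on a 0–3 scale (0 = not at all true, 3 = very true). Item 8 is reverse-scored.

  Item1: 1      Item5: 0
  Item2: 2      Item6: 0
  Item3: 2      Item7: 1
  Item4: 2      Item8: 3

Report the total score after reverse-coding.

Reversing item 8 with 3 − raw:
Total = 1 + 2 + 2 + 2 + 0 + 0 + 1 + (3−3)
      = 1 + 2 + 2 + 2 + 0 + 0 + 1 + 0 = 8

8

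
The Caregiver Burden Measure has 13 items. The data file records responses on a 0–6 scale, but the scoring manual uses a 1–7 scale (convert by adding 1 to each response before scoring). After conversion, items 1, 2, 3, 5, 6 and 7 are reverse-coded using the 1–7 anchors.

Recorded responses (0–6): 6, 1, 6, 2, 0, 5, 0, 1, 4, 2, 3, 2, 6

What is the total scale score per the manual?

Convert to 1–7: 7, 2, 7, 3, 1, 6, 1, 2, 5, 3, 4, 3, 7
Reverse-coded (on a 1–7 scale, reversed = 8 − raw):
  item 1: 8 − 7 = 1
  item 2: 8 − 2 = 6
  item 3: 8 − 7 = 1
  item 5: 8 − 1 = 7
  item 6: 8 − 6 = 2
  item 7: 8 − 1 = 7
Scored: 1, 6, 1, 3, 7, 2, 7, 2, 5, 3, 4, 3, 7
Total = 51

51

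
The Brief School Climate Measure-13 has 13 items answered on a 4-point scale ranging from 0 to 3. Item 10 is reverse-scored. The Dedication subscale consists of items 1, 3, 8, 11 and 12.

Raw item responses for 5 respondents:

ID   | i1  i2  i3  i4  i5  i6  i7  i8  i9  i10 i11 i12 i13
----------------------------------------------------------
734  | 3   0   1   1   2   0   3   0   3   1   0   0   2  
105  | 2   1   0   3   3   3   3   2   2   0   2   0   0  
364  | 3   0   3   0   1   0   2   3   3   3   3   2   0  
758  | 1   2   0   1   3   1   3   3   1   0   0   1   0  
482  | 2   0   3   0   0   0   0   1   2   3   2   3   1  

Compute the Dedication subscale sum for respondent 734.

Respondent 734 raw: 3, 0, 1, 1, 2, 0, 3, 0, 3, 1, 0, 0, 2.
Dedication items: 1, 3, 8, 11, 12.
Reverse-coded (on a 0–3 scale, reversed = 3 − raw):
  item 1: 3
  item 3: 1
  item 8: 0
  item 11: 0
  item 12: 0
Sum = 3 + 1 + 0 + 0 + 0 = 4

4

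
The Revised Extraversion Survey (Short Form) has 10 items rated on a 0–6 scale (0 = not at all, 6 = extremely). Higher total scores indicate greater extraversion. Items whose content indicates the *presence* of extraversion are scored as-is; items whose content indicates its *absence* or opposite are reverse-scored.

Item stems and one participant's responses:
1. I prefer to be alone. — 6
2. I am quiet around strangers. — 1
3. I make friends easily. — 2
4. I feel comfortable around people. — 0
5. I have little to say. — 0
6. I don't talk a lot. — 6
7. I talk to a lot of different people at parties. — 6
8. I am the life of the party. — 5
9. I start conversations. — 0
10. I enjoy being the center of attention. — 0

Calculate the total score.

Items 1, 2, 5, 6 describe the absence/opposite of extraversion → reverse-score.
reversed = (0+6) − raw = 6 − raw.
  item 1: 6 − 6 = 0
  item 2: 6 − 1 = 5
  item 3: 2
  item 4: 0
  item 5: 6 − 0 = 6
  item 6: 6 − 6 = 0
  item 7: 6
  item 8: 5
  item 9: 0
  item 10: 0
Total = 0 + 5 + 2 + 0 + 6 + 0 + 6 + 5 + 0 + 0 = 24

24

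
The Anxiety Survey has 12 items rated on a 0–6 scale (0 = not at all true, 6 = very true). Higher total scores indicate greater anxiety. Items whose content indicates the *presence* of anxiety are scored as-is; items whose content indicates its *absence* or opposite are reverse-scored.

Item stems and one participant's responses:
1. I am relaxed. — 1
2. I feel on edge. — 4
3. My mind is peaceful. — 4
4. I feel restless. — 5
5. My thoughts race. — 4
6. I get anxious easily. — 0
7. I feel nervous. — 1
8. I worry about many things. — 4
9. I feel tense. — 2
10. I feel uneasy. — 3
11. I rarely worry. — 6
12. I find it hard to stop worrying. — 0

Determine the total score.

Items 1, 3, 11 describe the absence/opposite of anxiety → reverse-score.
reverse-coded value = 6 − response.
  item 1: 6 − 1 = 5
  item 2: 4
  item 3: 6 − 4 = 2
  item 4: 5
  item 5: 4
  item 6: 0
  item 7: 1
  item 8: 4
  item 9: 2
  item 10: 3
  item 11: 6 − 6 = 0
  item 12: 0
Total = 5 + 4 + 2 + 5 + 4 + 0 + 1 + 4 + 2 + 3 + 0 + 0 = 30

30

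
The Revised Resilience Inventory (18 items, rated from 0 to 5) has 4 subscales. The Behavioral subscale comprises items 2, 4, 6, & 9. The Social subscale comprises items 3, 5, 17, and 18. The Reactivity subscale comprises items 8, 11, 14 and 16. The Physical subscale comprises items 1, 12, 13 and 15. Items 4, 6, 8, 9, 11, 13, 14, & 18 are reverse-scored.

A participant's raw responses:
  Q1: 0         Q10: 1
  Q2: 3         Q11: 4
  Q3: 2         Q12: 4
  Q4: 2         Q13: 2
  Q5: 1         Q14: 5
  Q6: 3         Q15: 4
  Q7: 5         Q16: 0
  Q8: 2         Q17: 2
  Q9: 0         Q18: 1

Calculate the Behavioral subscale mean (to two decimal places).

3.25

Behavioral items: 2, 4, 6, 9.
Of these, items 4, 6, & 9 are reverse-scored; reversed = (0+5) − raw = 5 − raw.
  item 2: 3
  item 4: 5 − 2 = 3
  item 6: 5 − 3 = 2
  item 9: 5 − 0 = 5
Sum = 3 + 3 + 2 + 5 = 13
Mean = 13 / 4 = 3.25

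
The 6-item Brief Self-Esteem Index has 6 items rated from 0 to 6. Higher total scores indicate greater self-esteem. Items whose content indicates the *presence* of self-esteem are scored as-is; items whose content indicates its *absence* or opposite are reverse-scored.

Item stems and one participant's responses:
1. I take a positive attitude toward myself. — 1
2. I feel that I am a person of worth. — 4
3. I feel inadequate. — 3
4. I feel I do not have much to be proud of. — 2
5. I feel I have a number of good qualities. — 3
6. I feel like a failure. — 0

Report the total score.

21

Items 3, 4, 6 describe the absence/opposite of self-esteem → reverse-score.
reversed = (0+6) − raw = 6 − raw.
  item 1: 1
  item 2: 4
  item 3: 6 − 3 = 3
  item 4: 6 − 2 = 4
  item 5: 3
  item 6: 6 − 0 = 6
Total = 1 + 4 + 3 + 4 + 3 + 6 = 21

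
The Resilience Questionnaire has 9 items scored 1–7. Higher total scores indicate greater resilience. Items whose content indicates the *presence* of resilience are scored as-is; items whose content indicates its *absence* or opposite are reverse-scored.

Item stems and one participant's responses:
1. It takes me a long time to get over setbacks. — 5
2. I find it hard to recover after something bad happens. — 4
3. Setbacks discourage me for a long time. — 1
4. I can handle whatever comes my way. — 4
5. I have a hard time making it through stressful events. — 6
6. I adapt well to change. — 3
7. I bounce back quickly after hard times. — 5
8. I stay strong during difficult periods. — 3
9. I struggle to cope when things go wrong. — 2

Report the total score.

37

Items 1, 2, 3, 5, 9 describe the absence/opposite of resilience → reverse-score.
reverse-coded value = 8 − response.
  item 1: 8 − 5 = 3
  item 2: 8 − 4 = 4
  item 3: 8 − 1 = 7
  item 4: 4
  item 5: 8 − 6 = 2
  item 6: 3
  item 7: 5
  item 8: 3
  item 9: 8 − 2 = 6
Total = 3 + 4 + 7 + 4 + 2 + 3 + 5 + 3 + 6 = 37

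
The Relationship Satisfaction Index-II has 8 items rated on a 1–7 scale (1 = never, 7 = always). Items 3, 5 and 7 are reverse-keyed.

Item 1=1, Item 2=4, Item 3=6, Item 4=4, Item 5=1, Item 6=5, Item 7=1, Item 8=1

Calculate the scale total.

31

Reverse-keyed items use 8 − raw:
  item 3: 8 − 6 = 2
  item 5: 8 − 1 = 7
  item 7: 8 − 1 = 7
Scored items: 1, 4, 2, 4, 7, 5, 7, 1
Total = 1 + 4 + 2 + 4 + 7 + 5 + 7 + 1 = 31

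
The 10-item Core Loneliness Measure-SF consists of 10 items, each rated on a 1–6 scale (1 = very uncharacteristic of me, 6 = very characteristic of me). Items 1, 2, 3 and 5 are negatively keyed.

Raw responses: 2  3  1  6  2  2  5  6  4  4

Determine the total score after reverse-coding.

Apply reverse scoring (reverse-coded value = 7 − response):
  item 1: 7 − 2 = 5
  item 2: 7 − 3 = 4
  item 3: 7 − 1 = 6
  item 5: 7 − 2 = 5
Scored items: 5, 4, 6, 6, 5, 2, 5, 6, 4, 4
Total = 5 + 4 + 6 + 6 + 5 + 2 + 5 + 6 + 4 + 4 = 47

47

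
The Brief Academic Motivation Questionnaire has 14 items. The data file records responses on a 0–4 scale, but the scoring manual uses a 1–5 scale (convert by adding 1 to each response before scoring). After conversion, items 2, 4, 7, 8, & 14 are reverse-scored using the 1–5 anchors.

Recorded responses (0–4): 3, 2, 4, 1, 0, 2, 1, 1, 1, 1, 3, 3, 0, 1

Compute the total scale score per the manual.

45

Convert to 1–5: 4, 3, 5, 2, 1, 3, 2, 2, 2, 2, 4, 4, 1, 2
Reverse-coded (reversed = (1+5) − raw = 6 − raw):
  item 2: 6 − 3 = 3
  item 4: 6 − 2 = 4
  item 7: 6 − 2 = 4
  item 8: 6 − 2 = 4
  item 14: 6 − 2 = 4
Scored: 4, 3, 5, 4, 1, 3, 4, 4, 2, 2, 4, 4, 1, 4
Total = 45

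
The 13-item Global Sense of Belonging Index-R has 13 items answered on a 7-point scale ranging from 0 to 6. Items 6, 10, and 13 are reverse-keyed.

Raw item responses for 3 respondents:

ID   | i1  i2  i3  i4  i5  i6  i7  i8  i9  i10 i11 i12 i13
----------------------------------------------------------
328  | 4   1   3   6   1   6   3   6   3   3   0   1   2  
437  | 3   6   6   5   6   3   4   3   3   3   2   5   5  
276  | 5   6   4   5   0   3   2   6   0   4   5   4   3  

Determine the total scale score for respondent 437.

Respondent 437 raw: 3, 6, 6, 5, 6, 3, 4, 3, 3, 3, 2, 5, 5.
Reverse-coded (on a 0–6 scale, reversed = 6 − raw):
  item 1: 3
  item 2: 6
  item 3: 6
  item 4: 5
  item 5: 6
  item 6: 6 − 3 = 3
  item 7: 4
  item 8: 3
  item 9: 3
  item 10: 6 − 3 = 3
  item 11: 2
  item 12: 5
  item 13: 6 − 5 = 1
Sum = 3 + 6 + 6 + 5 + 6 + 3 + 4 + 3 + 3 + 3 + 2 + 5 + 1 = 50

50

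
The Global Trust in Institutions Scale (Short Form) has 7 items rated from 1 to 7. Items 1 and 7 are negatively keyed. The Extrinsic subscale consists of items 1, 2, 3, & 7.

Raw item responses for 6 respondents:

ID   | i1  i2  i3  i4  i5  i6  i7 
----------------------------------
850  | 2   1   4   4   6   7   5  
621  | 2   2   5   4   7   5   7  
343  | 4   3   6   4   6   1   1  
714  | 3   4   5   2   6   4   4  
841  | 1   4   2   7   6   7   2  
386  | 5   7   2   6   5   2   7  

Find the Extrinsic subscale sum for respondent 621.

Respondent 621 raw: 2, 2, 5, 4, 7, 5, 7.
Extrinsic items: 1, 2, 3, 7.
Reverse-coded (reverse-coded value = 8 − response):
  item 1: 8 − 2 = 6
  item 2: 2
  item 3: 5
  item 7: 8 − 7 = 1
Sum = 6 + 2 + 5 + 1 = 14

14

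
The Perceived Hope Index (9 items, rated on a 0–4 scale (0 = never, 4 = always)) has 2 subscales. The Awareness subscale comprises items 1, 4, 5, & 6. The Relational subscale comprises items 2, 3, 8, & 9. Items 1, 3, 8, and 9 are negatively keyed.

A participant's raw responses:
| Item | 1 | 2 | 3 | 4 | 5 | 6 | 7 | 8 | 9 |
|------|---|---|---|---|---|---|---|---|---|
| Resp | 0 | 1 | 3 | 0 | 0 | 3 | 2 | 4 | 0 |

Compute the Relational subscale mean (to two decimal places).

Relational items: 2, 3, 8, 9.
Of these, items 3, 8, and 9 are negatively keyed; on a 0–4 scale, reversed = 4 − raw.
  item 2: 1
  item 3: 4 − 3 = 1
  item 8: 4 − 4 = 0
  item 9: 4 − 0 = 4
Sum = 1 + 1 + 0 + 4 = 6
Mean = 6 / 4 = 1.50

1.50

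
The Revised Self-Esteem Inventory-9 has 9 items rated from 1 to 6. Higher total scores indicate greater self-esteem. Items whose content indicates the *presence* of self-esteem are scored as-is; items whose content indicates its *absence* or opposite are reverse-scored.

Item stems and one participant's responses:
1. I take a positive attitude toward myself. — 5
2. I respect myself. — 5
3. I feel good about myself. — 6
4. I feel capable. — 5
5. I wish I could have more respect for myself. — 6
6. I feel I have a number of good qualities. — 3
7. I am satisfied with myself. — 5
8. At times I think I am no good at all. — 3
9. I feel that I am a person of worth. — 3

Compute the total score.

37

Items 5, 8 describe the absence/opposite of self-esteem → reverse-score.
reverse-coded value = 7 − response.
  item 1: 5
  item 2: 5
  item 3: 6
  item 4: 5
  item 5: 7 − 6 = 1
  item 6: 3
  item 7: 5
  item 8: 7 − 3 = 4
  item 9: 3
Total = 5 + 5 + 6 + 5 + 1 + 3 + 5 + 4 + 3 = 37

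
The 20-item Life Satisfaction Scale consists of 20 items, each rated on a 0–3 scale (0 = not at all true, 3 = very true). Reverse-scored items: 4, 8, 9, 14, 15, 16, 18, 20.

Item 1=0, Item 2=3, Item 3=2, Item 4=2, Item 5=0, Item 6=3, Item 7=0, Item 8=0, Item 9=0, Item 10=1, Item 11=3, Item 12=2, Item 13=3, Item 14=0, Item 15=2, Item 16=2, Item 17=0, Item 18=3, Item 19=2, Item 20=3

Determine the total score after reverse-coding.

Raw sum = 31. Reverse-scored items: 4, 8, 9, 14, 15, 16, 18, 20; their raw sum = 12.
Each reversal replaces raw with 3 − raw, changing the total by 3 − 2·raw per item.
Total = 31 + 8·3 − 2·12 = 31 + 24 − 24 = 31

31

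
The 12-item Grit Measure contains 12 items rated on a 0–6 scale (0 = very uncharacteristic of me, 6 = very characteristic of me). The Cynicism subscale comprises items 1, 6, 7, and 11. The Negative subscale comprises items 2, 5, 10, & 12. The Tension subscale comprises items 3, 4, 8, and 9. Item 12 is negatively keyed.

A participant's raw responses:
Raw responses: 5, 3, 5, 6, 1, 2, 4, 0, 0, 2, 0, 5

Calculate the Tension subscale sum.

11

Tension items: 3, 4, 8, 9.
  item 3: 5
  item 4: 6
  item 8: 0
  item 9: 0
Sum = 5 + 6 + 0 + 0 = 11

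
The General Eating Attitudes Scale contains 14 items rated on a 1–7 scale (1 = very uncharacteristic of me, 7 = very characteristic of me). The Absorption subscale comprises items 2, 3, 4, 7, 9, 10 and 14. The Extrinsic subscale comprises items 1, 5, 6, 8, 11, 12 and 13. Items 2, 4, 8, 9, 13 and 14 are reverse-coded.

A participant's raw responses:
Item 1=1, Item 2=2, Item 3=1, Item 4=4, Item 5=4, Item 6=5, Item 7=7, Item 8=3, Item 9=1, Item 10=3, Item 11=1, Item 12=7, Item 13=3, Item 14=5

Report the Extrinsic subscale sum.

28

Extrinsic items: 1, 5, 6, 8, 11, 12, 13.
Of these, items 8 and 13 are reverse-coded; reversed = (1+7) − raw = 8 − raw.
  item 1: 1
  item 5: 4
  item 6: 5
  item 8: 8 − 3 = 5
  item 11: 1
  item 12: 7
  item 13: 8 − 3 = 5
Sum = 1 + 4 + 5 + 5 + 1 + 7 + 5 = 28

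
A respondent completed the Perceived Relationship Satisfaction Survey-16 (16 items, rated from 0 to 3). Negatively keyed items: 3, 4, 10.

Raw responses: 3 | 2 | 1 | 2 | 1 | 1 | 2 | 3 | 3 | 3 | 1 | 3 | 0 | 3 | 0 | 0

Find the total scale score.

Raw sum = 28. Negatively keyed items: 3, 4, 10; their raw sum = 6.
Each reversal replaces raw with 3 − raw, changing the total by 3 − 2·raw per item.
Total = 28 + 3·3 − 2·6 = 28 + 9 − 12 = 25

25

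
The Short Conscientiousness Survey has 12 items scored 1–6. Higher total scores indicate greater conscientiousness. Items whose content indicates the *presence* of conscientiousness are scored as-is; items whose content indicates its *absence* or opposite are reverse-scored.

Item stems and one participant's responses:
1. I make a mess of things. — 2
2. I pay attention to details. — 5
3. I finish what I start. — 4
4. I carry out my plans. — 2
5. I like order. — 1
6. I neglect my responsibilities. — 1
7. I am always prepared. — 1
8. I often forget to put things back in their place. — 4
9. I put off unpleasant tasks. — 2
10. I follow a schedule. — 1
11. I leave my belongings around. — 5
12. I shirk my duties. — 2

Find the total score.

Items 1, 6, 8, 9, 11, 12 describe the absence/opposite of conscientiousness → reverse-score.
on a 1–6 scale, reversed = 7 − raw.
  item 1: 7 − 2 = 5
  item 2: 5
  item 3: 4
  item 4: 2
  item 5: 1
  item 6: 7 − 1 = 6
  item 7: 1
  item 8: 7 − 4 = 3
  item 9: 7 − 2 = 5
  item 10: 1
  item 11: 7 − 5 = 2
  item 12: 7 − 2 = 5
Total = 5 + 5 + 4 + 2 + 1 + 6 + 1 + 3 + 5 + 1 + 2 + 5 = 40

40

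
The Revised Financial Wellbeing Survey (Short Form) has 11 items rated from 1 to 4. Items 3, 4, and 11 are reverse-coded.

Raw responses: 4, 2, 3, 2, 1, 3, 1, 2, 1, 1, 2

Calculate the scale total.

23

Raw sum = 22. Reverse-coded items: 3, 4, 11; their raw sum = 7.
Each reversal replaces raw with 5 − raw, changing the total by 5 − 2·raw per item.
Total = 22 + 3·5 − 2·7 = 22 + 15 − 14 = 23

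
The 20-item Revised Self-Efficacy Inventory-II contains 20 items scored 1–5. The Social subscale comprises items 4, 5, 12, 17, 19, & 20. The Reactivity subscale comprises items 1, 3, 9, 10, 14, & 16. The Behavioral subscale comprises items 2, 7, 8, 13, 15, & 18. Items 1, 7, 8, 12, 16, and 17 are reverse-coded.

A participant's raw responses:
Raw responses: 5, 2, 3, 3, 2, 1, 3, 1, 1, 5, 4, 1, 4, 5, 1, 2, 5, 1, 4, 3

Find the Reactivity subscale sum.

Reactivity items: 1, 3, 9, 10, 14, 16.
Of these, items 1 and 16 are reverse-coded; reversed = (1+5) − raw = 6 − raw.
  item 1: 6 − 5 = 1
  item 3: 3
  item 9: 1
  item 10: 5
  item 14: 5
  item 16: 6 − 2 = 4
Sum = 1 + 3 + 1 + 5 + 5 + 4 = 19

19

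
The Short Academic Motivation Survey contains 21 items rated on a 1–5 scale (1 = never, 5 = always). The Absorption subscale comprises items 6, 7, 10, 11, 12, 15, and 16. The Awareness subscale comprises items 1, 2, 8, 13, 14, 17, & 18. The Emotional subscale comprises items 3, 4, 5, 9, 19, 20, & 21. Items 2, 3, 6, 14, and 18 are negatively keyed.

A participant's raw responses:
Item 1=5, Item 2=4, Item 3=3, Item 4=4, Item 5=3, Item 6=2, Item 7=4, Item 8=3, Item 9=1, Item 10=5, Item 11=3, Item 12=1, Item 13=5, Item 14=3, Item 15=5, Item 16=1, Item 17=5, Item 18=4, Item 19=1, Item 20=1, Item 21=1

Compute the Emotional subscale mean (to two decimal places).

Emotional items: 3, 4, 5, 9, 19, 20, 21.
Of these, item 3 is negatively keyed; reverse-coded value = 6 − response.
  item 3: 6 − 3 = 3
  item 4: 4
  item 5: 3
  item 9: 1
  item 19: 1
  item 20: 1
  item 21: 1
Sum = 3 + 4 + 3 + 1 + 1 + 1 + 1 = 14
Mean = 14 / 7 = 2.00

2.00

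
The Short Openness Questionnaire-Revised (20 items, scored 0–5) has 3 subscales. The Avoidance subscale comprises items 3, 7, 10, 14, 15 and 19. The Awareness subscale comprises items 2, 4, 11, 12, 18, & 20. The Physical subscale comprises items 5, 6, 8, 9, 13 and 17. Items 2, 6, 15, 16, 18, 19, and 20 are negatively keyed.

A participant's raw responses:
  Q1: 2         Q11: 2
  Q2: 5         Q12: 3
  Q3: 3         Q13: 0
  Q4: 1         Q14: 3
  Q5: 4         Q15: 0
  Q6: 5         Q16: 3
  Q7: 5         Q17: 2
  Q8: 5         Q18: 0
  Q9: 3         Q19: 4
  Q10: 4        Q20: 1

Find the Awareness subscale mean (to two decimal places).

Awareness items: 2, 4, 11, 12, 18, 20.
Of these, items 2, 18, & 20 are negatively keyed; reversed = (0+5) − raw = 5 − raw.
  item 2: 5 − 5 = 0
  item 4: 1
  item 11: 2
  item 12: 3
  item 18: 5 − 0 = 5
  item 20: 5 − 1 = 4
Sum = 0 + 1 + 2 + 3 + 5 + 4 = 15
Mean = 15 / 6 = 2.50

2.50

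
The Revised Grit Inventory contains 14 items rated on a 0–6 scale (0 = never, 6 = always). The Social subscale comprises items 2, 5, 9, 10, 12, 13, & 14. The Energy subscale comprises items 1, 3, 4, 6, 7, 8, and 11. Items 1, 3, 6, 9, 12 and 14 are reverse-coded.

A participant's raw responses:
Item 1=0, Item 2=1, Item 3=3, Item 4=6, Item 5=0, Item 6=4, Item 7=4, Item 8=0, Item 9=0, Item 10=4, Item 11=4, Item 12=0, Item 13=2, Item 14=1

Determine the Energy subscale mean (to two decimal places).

Energy items: 1, 3, 4, 6, 7, 8, 11.
Of these, items 1, 3 and 6 are reverse-coded; reversed = (0+6) − raw = 6 − raw.
  item 1: 6 − 0 = 6
  item 3: 6 − 3 = 3
  item 4: 6
  item 6: 6 − 4 = 2
  item 7: 4
  item 8: 0
  item 11: 4
Sum = 6 + 3 + 6 + 2 + 4 + 0 + 4 = 25
Mean = 25 / 7 = 3.57

3.57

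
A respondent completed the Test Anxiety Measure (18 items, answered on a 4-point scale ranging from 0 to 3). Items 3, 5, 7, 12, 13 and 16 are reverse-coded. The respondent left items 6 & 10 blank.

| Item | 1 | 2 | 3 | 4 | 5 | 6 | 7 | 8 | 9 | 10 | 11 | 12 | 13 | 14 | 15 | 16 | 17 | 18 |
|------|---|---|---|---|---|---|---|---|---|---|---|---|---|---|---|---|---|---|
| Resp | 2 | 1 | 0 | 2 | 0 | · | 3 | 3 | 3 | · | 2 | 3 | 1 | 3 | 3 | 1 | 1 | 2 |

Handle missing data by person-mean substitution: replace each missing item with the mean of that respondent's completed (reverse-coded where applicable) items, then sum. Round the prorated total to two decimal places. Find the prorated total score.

Reverse-coded (reversed = (0+3) − raw = 3 − raw):
  item 3: 3 − 0 = 3
  item 5: 3 − 0 = 3
  item 7: 3 − 3 = 0
  item 12: 3 − 3 = 0
  item 13: 3 − 1 = 2
  item 16: 3 − 1 = 2
Completed scored items (16 of 18): 2, 1, 3, 2, 3, 0, 3, 3, 2, 0, 2, 3, 3, 2, 1, 2; sum = 32.
Person mean = 32 / 16 ≈ 2.0000
Prorated total = (32 / 16) × 18 = 36.00 (to 2 dp)

36.00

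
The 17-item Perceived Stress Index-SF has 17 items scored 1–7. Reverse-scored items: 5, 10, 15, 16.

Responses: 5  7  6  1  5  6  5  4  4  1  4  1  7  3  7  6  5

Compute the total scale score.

Raw sum = 77. Reverse-scored items: 5, 10, 15, 16; their raw sum = 19.
Each reversal replaces raw with 8 − raw, changing the total by 8 − 2·raw per item.
Total = 77 + 4·8 − 2·19 = 77 + 32 − 38 = 71

71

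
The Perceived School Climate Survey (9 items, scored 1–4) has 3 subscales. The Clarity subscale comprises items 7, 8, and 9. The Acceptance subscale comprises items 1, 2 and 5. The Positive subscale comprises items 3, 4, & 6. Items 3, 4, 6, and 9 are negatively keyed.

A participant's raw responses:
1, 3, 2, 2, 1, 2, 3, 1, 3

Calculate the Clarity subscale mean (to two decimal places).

Clarity items: 7, 8, 9.
Of these, item 9 is negatively keyed; reverse-coded value = 5 − response.
  item 7: 3
  item 8: 1
  item 9: 5 − 3 = 2
Sum = 3 + 1 + 2 = 6
Mean = 6 / 3 = 2.00

2.00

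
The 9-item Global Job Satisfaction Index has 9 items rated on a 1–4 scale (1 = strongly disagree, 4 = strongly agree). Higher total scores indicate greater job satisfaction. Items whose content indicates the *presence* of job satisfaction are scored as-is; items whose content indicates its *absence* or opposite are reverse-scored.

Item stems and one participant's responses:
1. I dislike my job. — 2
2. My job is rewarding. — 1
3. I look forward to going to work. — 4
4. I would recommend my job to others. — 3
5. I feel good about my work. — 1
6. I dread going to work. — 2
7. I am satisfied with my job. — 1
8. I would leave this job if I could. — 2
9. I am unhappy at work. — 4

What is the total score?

20

Items 1, 6, 8, 9 describe the absence/opposite of job satisfaction → reverse-score.
reverse-coded value = 5 − response.
  item 1: 5 − 2 = 3
  item 2: 1
  item 3: 4
  item 4: 3
  item 5: 1
  item 6: 5 − 2 = 3
  item 7: 1
  item 8: 5 − 2 = 3
  item 9: 5 − 4 = 1
Total = 3 + 1 + 4 + 3 + 1 + 3 + 1 + 3 + 1 = 20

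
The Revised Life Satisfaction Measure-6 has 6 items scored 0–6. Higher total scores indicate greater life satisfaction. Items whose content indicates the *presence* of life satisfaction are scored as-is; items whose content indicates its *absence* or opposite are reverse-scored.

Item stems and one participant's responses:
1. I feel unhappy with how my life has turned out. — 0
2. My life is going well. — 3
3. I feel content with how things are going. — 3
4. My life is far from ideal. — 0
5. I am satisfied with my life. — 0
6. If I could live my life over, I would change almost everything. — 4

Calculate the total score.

Items 1, 4, 6 describe the absence/opposite of life satisfaction → reverse-score.
reversed = (0+6) − raw = 6 − raw.
  item 1: 6 − 0 = 6
  item 2: 3
  item 3: 3
  item 4: 6 − 0 = 6
  item 5: 0
  item 6: 6 − 4 = 2
Total = 6 + 3 + 3 + 6 + 0 + 2 = 20

20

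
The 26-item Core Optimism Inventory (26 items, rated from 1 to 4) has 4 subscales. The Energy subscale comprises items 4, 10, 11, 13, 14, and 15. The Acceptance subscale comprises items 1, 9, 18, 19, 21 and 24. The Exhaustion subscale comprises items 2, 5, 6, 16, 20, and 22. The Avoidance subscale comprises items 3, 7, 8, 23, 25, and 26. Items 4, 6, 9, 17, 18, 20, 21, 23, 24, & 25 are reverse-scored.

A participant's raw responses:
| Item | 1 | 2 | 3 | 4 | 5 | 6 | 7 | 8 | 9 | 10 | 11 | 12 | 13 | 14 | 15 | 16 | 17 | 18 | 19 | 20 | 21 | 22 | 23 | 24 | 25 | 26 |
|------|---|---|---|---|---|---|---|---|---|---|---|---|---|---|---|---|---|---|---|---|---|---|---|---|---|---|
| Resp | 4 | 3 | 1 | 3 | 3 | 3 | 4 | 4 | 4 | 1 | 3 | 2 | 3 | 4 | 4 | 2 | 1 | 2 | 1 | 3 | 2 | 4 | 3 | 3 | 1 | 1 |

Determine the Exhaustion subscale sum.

16

Exhaustion items: 2, 5, 6, 16, 20, 22.
Of these, items 6 and 20 are reverse-scored; reverse-coded value = 5 − response.
  item 2: 3
  item 5: 3
  item 6: 5 − 3 = 2
  item 16: 2
  item 20: 5 − 3 = 2
  item 22: 4
Sum = 3 + 3 + 2 + 2 + 2 + 4 = 16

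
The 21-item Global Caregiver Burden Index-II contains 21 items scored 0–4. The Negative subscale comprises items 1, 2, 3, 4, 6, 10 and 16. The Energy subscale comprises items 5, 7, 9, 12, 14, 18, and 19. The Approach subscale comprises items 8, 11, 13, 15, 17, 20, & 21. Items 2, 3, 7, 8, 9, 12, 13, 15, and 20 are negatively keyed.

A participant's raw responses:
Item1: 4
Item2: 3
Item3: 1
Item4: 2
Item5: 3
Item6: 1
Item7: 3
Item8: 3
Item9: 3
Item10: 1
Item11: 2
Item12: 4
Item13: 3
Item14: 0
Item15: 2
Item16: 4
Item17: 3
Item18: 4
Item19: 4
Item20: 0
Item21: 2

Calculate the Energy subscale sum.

Energy items: 5, 7, 9, 12, 14, 18, 19.
Of these, items 7, 9, and 12 are negatively keyed; on a 0–4 scale, reversed = 4 − raw.
  item 5: 3
  item 7: 4 − 3 = 1
  item 9: 4 − 3 = 1
  item 12: 4 − 4 = 0
  item 14: 0
  item 18: 4
  item 19: 4
Sum = 3 + 1 + 1 + 0 + 0 + 4 + 4 = 13

13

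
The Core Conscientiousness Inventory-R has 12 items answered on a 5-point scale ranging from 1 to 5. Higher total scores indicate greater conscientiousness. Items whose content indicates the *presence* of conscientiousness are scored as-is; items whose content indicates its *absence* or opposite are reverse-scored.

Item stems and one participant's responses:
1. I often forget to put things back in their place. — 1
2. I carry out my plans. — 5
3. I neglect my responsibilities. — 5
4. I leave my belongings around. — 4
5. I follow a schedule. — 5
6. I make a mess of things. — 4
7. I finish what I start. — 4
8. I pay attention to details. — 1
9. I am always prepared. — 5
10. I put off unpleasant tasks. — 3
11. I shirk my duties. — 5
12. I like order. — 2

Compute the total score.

36

Items 1, 3, 4, 6, 10, 11 describe the absence/opposite of conscientiousness → reverse-score.
reverse-coded value = 6 − response.
  item 1: 6 − 1 = 5
  item 2: 5
  item 3: 6 − 5 = 1
  item 4: 6 − 4 = 2
  item 5: 5
  item 6: 6 − 4 = 2
  item 7: 4
  item 8: 1
  item 9: 5
  item 10: 6 − 3 = 3
  item 11: 6 − 5 = 1
  item 12: 2
Total = 5 + 5 + 1 + 2 + 5 + 2 + 4 + 1 + 5 + 3 + 1 + 2 = 36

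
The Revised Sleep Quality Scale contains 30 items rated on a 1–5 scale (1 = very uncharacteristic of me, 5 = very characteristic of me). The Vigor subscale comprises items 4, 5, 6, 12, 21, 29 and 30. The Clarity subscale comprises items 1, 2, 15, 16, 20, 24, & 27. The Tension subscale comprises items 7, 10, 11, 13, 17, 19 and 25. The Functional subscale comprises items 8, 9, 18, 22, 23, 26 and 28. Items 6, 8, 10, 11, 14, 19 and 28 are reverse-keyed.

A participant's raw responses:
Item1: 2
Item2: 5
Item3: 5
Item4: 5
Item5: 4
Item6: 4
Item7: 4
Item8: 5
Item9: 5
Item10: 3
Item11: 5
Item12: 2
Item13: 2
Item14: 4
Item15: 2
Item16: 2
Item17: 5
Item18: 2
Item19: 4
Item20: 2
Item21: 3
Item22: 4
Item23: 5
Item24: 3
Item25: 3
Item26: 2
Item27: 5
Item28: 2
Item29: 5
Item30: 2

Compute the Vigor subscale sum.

Vigor items: 4, 5, 6, 12, 21, 29, 30.
Of these, item 6 is reverse-keyed; reversed = (1+5) − raw = 6 − raw.
  item 4: 5
  item 5: 4
  item 6: 6 − 4 = 2
  item 12: 2
  item 21: 3
  item 29: 5
  item 30: 2
Sum = 5 + 4 + 2 + 2 + 3 + 5 + 2 = 23

23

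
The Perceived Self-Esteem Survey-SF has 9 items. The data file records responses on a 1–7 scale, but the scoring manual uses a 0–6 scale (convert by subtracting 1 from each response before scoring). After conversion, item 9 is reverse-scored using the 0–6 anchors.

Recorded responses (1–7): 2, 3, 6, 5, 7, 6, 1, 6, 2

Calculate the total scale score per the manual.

33

Convert to 0–6: 1, 2, 5, 4, 6, 5, 0, 5, 1
Reverse-coded (on a 0–6 scale, reversed = 6 − raw):
  item 9: 6 − 1 = 5
Scored: 1, 2, 5, 4, 6, 5, 0, 5, 5
Total = 33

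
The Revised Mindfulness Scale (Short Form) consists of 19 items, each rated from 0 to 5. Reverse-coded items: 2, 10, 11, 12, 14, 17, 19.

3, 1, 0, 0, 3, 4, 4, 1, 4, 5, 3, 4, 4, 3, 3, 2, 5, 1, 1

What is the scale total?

42

Raw sum = 51. Reverse-coded items: 2, 10, 11, 12, 14, 17, 19; their raw sum = 22.
Each reversal replaces raw with 5 − raw, changing the total by 5 − 2·raw per item.
Total = 51 + 7·5 − 2·22 = 51 + 35 − 44 = 42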